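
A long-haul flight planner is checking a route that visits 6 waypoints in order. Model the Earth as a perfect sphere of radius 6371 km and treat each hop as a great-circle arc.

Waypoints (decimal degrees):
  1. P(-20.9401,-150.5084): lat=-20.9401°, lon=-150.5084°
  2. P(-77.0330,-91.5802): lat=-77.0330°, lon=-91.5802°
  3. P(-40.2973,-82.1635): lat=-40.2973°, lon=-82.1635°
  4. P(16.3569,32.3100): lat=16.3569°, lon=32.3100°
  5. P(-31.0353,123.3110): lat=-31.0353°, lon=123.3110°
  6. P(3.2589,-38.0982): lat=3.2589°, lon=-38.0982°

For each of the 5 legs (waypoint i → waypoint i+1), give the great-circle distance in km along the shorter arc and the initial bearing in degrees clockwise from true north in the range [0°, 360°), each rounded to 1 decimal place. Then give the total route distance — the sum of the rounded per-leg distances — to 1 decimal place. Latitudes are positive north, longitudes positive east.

Leg 1: dist=6987.8 km, bearing=167.5°
Leg 2: dist=4109.3 km, bearing=12.0°
Leg 3: dist=13235.9 km, bearing=92.8°
Leg 4: dist=11028.4 km, bearing=119.8°
Leg 5: dist=16362.8 km, bearing=215.9°
Total: 51724.2 km

Leg 1: φ1=-0.3654737, φ2=-1.3444795, Δφ=-0.9790058, Δλ=1.0284911 rad; a=sin²(Δφ/2)+cosφ1·cosφ2·sin²(Δλ/2)=0.2717802185; c=2·atan2(√a, √(1-a))=1.096806850; dist=6371·c=6987.756 ≈ 6987.8 km; running total=6987.8 km
Leg 1 bearing: y=sinΔλ·cosφ2=0.19219464, x=cosφ1·sinφ2-sinφ1·cosφ2·cosΔλ=-0.86874861; θ=atan2(y, x)=167.5253° ≈ 167.5°
Leg 2: φ1=-1.3444795, φ2=-0.7033206, Δφ=0.6411589, Δλ=0.1643524 rad; a=sin²(Δφ/2)+cosφ1·cosφ2·sin²(Δλ/2)=0.1004515503; c=2·atan2(√a, √(1-a))=0.645004770; dist=6371·c=4109.325 ≈ 4109.3 km; running total=11097.1 km
Leg 2 bearing: y=sinΔλ·cosφ2=0.12478783, x=cosφ1·sinφ2-sinφ1·cosφ2·cosΔλ=0.58810895; θ=atan2(y, x)=11.9796° ≈ 12.0°
Leg 3: φ1=-0.7033206, φ2=0.2854818, Δφ=0.9888023, Δλ=1.9979395 rad; a=sin²(Δφ/2)+cosφ1·cosφ2·sin²(Δλ/2)=0.7426576624; c=2·atan2(√a, √(1-a))=2.077520102; dist=6371·c=13235.881 ≈ 13235.9 km; running total=24333.0 km
Leg 3 bearing: y=sinΔλ·cosφ2=0.87331553, x=cosφ1·sinφ2-sinφ1·cosφ2·cosΔλ=-0.04229691; θ=atan2(y, x)=92.7728° ≈ 92.8°
Leg 4: φ1=0.2854818, φ2=-0.5416682, Δφ=-0.8271499, Δλ=1.5882671 rad; a=sin²(Δφ/2)+cosφ1·cosφ2·sin²(Δλ/2)=0.5797783881; c=2·atan2(√a, √(1-a))=1.731037988; dist=6371·c=11028.443 ≈ 11028.4 km; running total=35361.4 km
Leg 4 bearing: y=sinΔλ·cosφ2=0.85671906, x=cosφ1·sinφ2-sinφ1·cosφ2·cosΔλ=-0.49048353; θ=atan2(y, x)=119.7917° ≈ 119.8°
Leg 5: φ1=-0.5416682, φ2=0.0568785, Δφ=0.5985467, Δλ=-2.8171220 rad; a=sin²(Δφ/2)+cosφ1·cosφ2·sin²(Δλ/2)=0.9200672762; c=2·atan2(√a, √(1-a))=2.568327580; dist=6371·c=16362.815 ≈ 16362.8 km; running total=51724.2 km
Leg 5 bearing: y=sinΔλ·cosφ2=-0.31829156, x=cosφ1·sinφ2-sinφ1·cosφ2·cosΔλ=-0.43916331; θ=atan2(y, x)=-144.0666° <0 so +360° → 215.9334° ≈ 215.9°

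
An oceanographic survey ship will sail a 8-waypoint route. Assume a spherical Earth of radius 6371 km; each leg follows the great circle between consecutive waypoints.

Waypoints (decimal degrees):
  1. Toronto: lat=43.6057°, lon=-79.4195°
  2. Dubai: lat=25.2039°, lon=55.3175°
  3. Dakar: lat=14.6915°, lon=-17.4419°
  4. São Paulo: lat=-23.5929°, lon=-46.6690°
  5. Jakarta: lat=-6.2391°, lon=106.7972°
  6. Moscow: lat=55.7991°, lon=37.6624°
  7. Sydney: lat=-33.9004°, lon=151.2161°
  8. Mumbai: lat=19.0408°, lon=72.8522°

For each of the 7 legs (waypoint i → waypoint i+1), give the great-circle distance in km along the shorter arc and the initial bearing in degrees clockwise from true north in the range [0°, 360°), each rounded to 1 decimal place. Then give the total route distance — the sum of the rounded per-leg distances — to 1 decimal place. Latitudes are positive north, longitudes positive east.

Leg 1: φ1=0.7610630, φ2=0.4398910, Δφ=-0.3211720, Δλ=2.3516043 rad; a=sin²(Δφ/2)+cosφ1·cosφ2·sin²(Δλ/2)=0.5837214593; c=2·atan2(√a, √(1-a))=1.739031722; dist=6371·c=11079.371 ≈ 11079.4 km; running total=11079.4 km
Leg 1 bearing: y=sinΔλ·cosφ2=0.64271887, x=cosφ1·sinφ2-sinφ1·cosφ2·cosΔλ=0.74757964; θ=atan2(y, x)=40.6867° ≈ 40.7°
Leg 2: φ1=0.4398910, φ2=0.2564150, Δφ=-0.1834760, Δλ=-1.2698911 rad; a=sin²(Δφ/2)+cosφ1·cosφ2·sin²(Δλ/2)=0.3162998952; c=2·atan2(√a, √(1-a))=1.194584139; dist=6371·c=7610.696 ≈ 7610.7 km; running total=18690.1 km
Leg 2 bearing: y=sinΔλ·cosφ2=-0.92384299, x=cosφ1·sinφ2-sinφ1·cosφ2·cosΔλ=0.10738354; θ=atan2(y, x)=-83.3699° <0 so +360° → 276.6301° ≈ 276.6°
Leg 3: φ1=0.2564150, φ2=-0.4117738, Δφ=-0.6681888, Δλ=-0.5101091 rad; a=sin²(Δφ/2)+cosφ1·cosφ2·sin²(Δλ/2)=0.1639539223; c=2·atan2(√a, √(1-a))=0.833765697; dist=6371·c=5311.921 ≈ 5311.9 km; running total=24002.0 km
Leg 3 bearing: y=sinΔλ·cosφ2=-0.44745893, x=cosφ1·sinφ2-sinφ1·cosφ2·cosΔλ=-0.58997682; θ=atan2(y, x)=-142.8221° <0 so +360° → 217.1779° ≈ 217.2°
Leg 4: φ1=-0.4117738, φ2=-0.1088928, Δφ=0.3028809, Δλ=2.6784905 rad; a=sin²(Δφ/2)+cosφ1·cosφ2·sin²(Δλ/2)=0.8857673299; c=2·atan2(√a, √(1-a))=2.452046239; dist=6371·c=15621.987 ≈ 15622.0 km; running total=39624.0 km
Leg 4 bearing: y=sinΔλ·cosφ2=0.44407973, x=cosφ1·sinφ2-sinφ1·cosφ2·cosΔλ=-0.45555182; θ=atan2(y, x)=135.7306° ≈ 135.7°
Leg 5: φ1=-0.1088928, φ2=0.9738780, Δφ=1.0827709, Δλ=-1.2066299 rad; a=sin²(Δφ/2)+cosφ1·cosφ2·sin²(Δλ/2)=0.4454339705; c=2·atan2(√a, √(1-a))=1.461446475; dist=6371·c=9310.875 ≈ 9310.9 km; running total=48934.9 km
Leg 5 bearing: y=sinΔλ·cosφ2=-0.52523464, x=cosφ1·sinφ2-sinφ1·cosφ2·cosΔλ=0.84393055; θ=atan2(y, x)=-31.8968° <0 so +360° → 328.1032° ≈ 328.1°
Leg 6: φ1=0.9738780, φ2=-0.5916736, Δφ=-1.5655516, Δλ=1.9818859 rad; a=sin²(Δφ/2)+cosφ1·cosφ2·sin²(Δλ/2)=0.8238675979; c=2·atan2(√a, √(1-a))=2.275404285; dist=6371·c=14496.601 ≈ 14496.6 km; running total=63431.5 km
Leg 6 bearing: y=sinΔλ·cosφ2=0.76085703, x=cosφ1·sinφ2-sinφ1·cosφ2·cosΔλ=-0.03918799; θ=atan2(y, x)=92.9484° ≈ 92.9°
Leg 7: φ1=-0.5916736, φ2=0.3323247, Δφ=0.9239982, Δλ=-1.3677081 rad; a=sin²(Δφ/2)+cosφ1·cosφ2·sin²(Δλ/2)=0.5118561620; c=2·atan2(√a, √(1-a))=1.594510873; dist=6371·c=10158.629 ≈ 10158.6 km; running total=73590.1 km
Leg 7 bearing: y=sinΔλ·cosφ2=-0.92585932, x=cosφ1·sinφ2-sinφ1·cosφ2·cosΔλ=0.37712366; θ=atan2(y, x)=-67.8378° <0 so +360° → 292.1622° ≈ 292.2°

Leg 1: dist=11079.4 km, bearing=40.7°
Leg 2: dist=7610.7 km, bearing=276.6°
Leg 3: dist=5311.9 km, bearing=217.2°
Leg 4: dist=15622.0 km, bearing=135.7°
Leg 5: dist=9310.9 km, bearing=328.1°
Leg 6: dist=14496.6 km, bearing=92.9°
Leg 7: dist=10158.6 km, bearing=292.2°
Total: 73590.1 km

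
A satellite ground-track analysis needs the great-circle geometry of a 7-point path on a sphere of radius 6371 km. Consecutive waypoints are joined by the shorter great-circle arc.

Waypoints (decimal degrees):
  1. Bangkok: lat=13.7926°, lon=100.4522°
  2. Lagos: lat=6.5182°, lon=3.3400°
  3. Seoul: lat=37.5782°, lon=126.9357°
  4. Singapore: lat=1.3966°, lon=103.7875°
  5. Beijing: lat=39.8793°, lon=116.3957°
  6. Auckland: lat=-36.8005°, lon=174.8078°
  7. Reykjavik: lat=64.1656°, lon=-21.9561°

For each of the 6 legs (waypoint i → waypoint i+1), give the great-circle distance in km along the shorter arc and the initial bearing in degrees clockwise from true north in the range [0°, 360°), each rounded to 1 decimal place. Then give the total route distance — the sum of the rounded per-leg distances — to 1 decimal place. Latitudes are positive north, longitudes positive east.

Leg 1: φ1=0.2407263, φ2=0.1137641, Δφ=-0.1269622, Δλ=-1.6949276 rad; a=sin²(Δφ/2)+cosφ1·cosφ2·sin²(Δλ/2)=0.5462007879; c=2·atan2(√a, √(1-a))=1.663329899; dist=6371·c=10597.075 ≈ 10597.1 km; running total=10597.1 km
Leg 1 bearing: y=sinΔλ·cosφ2=-0.98589118, x=cosφ1·sinφ2-sinφ1·cosφ2·cosΔλ=0.13957266; θ=atan2(y, x)=-81.9422° <0 so +360° → 278.0578° ≈ 278.1°
Leg 2: φ1=0.1137641, φ2=0.6558633, Δφ=0.5420993, Δλ=2.1571519 rad; a=sin²(Δφ/2)+cosφ1·cosφ2·sin²(Δλ/2)=0.6832309315; c=2·atan2(√a, √(1-a))=1.945999809; dist=6371·c=12397.965 ≈ 12398.0 km; running total=22995.1 km
Leg 2 bearing: y=sinΔλ·cosφ2=0.66014110, x=cosφ1·sinφ2-sinφ1·cosφ2·cosΔλ=0.65568242; θ=atan2(y, x)=45.1941° ≈ 45.2°
Leg 3: φ1=0.6558633, φ2=0.0243753, Δφ=-0.6314880, Δλ=-0.4040123 rad; a=sin²(Δφ/2)+cosφ1·cosφ2·sin²(Δλ/2)=0.1283180731; c=2·atan2(√a, √(1-a))=0.732710894; dist=6371·c=4668.101 ≈ 4668.1 km; running total=27663.2 km
Leg 3 bearing: y=sinΔλ·cosφ2=-0.39299400, x=cosφ1·sinφ2-sinφ1·cosφ2·cosΔλ=-0.54126324; θ=atan2(y, x)=-144.0178° <0 so +360° → 215.9822° ≈ 216.0°
Leg 4: φ1=0.0243753, φ2=0.6960251, Δφ=0.6716498, Δλ=0.2200546 rad; a=sin²(Δφ/2)+cosφ1·cosφ2·sin²(Δλ/2)=0.1178518925; c=2·atan2(√a, √(1-a))=0.700847071; dist=6371·c=4465.097 ≈ 4465.1 km; running total=32128.3 km
Leg 4 bearing: y=sinΔλ·cosφ2=0.16750962, x=cosφ1·sinφ2-sinφ1·cosφ2·cosΔλ=0.62272933; θ=atan2(y, x)=15.0558° ≈ 15.1°
Leg 5: φ1=0.6960251, φ2=-0.6422899, Δφ=-1.3383150, Δλ=1.0194835 rad; a=sin²(Δφ/2)+cosφ1·cosφ2·sin²(Δλ/2)=0.5311081682; c=2·atan2(√a, √(1-a))=1.633052872; dist=6371·c=10404.180 ≈ 10404.2 km; running total=42532.5 km
Leg 5 bearing: y=sinΔλ·cosφ2=0.68208861, x=cosφ1·sinφ2-sinφ1·cosφ2·cosΔλ=-0.72861804; θ=atan2(y, x)=136.8891° ≈ 136.9°
Leg 6: φ1=-0.6422899, φ2=1.1199010, Δφ=1.7621909, Δλ=-3.4341779 rad; a=sin²(Δφ/2)+cosφ1·cosφ2·sin²(Δλ/2)=0.9366331749; c=2·atan2(√a, √(1-a))=2.632662637; dist=6371·c=16772.694 ≈ 16772.7 km; running total=59305.2 km
Leg 6 bearing: y=sinΔλ·cosφ2=0.12568897, x=cosφ1·sinφ2-sinφ1·cosφ2·cosΔλ=0.47075276; θ=atan2(y, x)=14.9490° ≈ 14.9°

Leg 1: dist=10597.1 km, bearing=278.1°
Leg 2: dist=12398.0 km, bearing=45.2°
Leg 3: dist=4668.1 km, bearing=216.0°
Leg 4: dist=4465.1 km, bearing=15.1°
Leg 5: dist=10404.2 km, bearing=136.9°
Leg 6: dist=16772.7 km, bearing=14.9°
Total: 59305.2 km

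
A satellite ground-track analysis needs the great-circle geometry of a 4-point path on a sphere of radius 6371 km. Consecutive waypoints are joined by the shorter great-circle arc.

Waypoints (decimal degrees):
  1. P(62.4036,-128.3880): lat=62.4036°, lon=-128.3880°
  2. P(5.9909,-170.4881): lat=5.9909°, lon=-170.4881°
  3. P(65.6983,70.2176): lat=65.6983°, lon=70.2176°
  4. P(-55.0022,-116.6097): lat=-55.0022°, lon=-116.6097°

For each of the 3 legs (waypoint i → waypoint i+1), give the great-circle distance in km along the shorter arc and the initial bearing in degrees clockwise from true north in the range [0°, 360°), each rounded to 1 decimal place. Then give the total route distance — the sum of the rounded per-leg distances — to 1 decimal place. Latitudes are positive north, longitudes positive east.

Leg 1: φ1=1.0891483, φ2=0.1045609, Δφ=-0.9845874, Δλ=-0.7347854 rad; a=sin²(Δφ/2)+cosφ1·cosφ2·sin²(Δλ/2)=0.2828340144; c=2·atan2(√a, √(1-a))=1.121499817; dist=6371·c=7145.075 ≈ 7145.1 km; running total=7145.1 km
Leg 1 bearing: y=sinΔλ·cosφ2=-0.66676636, x=cosφ1·sinφ2-sinφ1·cosφ2·cosΔλ=-0.60562229; θ=atan2(y, x)=-132.2488° <0 so +360° → 227.7512° ≈ 227.8°
Leg 2: φ1=0.1045609, φ2=1.1466516, Δφ=1.0420907, Δλ=4.2011070 rad; a=sin²(Δφ/2)+cosφ1·cosφ2·sin²(Δλ/2)=0.5525716632; c=2·atan2(√a, √(1-a))=1.676134352; dist=6371·c=10678.652 ≈ 10678.7 km; running total=17823.8 km
Leg 2 bearing: y=sinΔλ·cosφ2=-0.35891264, x=cosφ1·sinφ2-sinφ1·cosφ2·cosΔλ=0.92743010; θ=atan2(y, x)=-21.1563° <0 so +360° → 338.8437° ≈ 338.8°
Leg 3: φ1=1.1466516, φ2=-0.9599695, Δφ=-2.1066211, Δλ=-3.2607515 rad; a=sin²(Δφ/2)+cosφ1·cosφ2·sin²(Δλ/2)=0.9904758426; c=2·atan2(√a, √(1-a))=2.946097913; dist=6371·c=18769.590 ≈ 18769.6 km; running total=36593.4 km
Leg 3 bearing: y=sinΔλ·cosφ2=0.06818135, x=cosφ1·sinφ2-sinφ1·cosφ2·cosΔλ=0.18189309; θ=atan2(y, x)=20.5482° ≈ 20.5°

Leg 1: dist=7145.1 km, bearing=227.8°
Leg 2: dist=10678.7 km, bearing=338.8°
Leg 3: dist=18769.6 km, bearing=20.5°
Total: 36593.4 km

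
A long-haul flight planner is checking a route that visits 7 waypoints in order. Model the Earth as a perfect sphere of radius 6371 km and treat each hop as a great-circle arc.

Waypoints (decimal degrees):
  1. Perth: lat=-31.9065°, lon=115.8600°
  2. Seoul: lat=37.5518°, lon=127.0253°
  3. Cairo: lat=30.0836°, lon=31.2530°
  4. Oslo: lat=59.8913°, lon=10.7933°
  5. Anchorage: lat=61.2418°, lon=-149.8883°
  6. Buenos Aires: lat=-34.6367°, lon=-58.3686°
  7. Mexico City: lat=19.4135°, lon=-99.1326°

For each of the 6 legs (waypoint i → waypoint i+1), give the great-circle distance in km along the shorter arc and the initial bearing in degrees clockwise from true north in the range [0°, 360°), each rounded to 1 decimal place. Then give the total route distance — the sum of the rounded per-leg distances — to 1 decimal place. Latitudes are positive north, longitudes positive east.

Leg 1: dist=7809.9 km, bearing=9.4°
Leg 2: dist=8486.3 km, bearing=297.6°
Leg 3: dist=3650.1 km, bearing=341.1°
Leg 4: dist=6444.1 km, bearing=349.2°
Leg 5: dist=13408.1 km, bearing=107.2°
Leg 6: dist=7393.9 km, bearing=317.8°
Total: 47192.4 km

Leg 1: φ1=-0.5568735, φ2=0.6554026, Δφ=1.2122760, Δλ=0.1948712 rad; a=sin²(Δφ/2)+cosφ1·cosφ2·sin²(Δλ/2)=0.3309247509; c=2·atan2(√a, √(1-a))=1.225845397; dist=6371·c=7809.861 ≈ 7809.9 km; running total=7809.9 km
Leg 1 bearing: y=sinΔλ·cosφ2=0.15351848, x=cosφ1·sinφ2-sinφ1·cosφ2·cosΔλ=0.92848603; θ=atan2(y, x)=9.3885° ≈ 9.4°
Leg 2: φ1=0.6554026, φ2=0.5250579, Δφ=-0.1303447, Δλ=-1.6715420 rad; a=sin²(Δφ/2)+cosφ1·cosφ2·sin²(Δλ/2)=0.3817432182; c=2·atan2(√a, √(1-a))=1.332020293; dist=6371·c=8486.301 ≈ 8486.3 km; running total=16296.2 km
Leg 2 bearing: y=sinΔλ·cosφ2=-0.86090741, x=cosφ1·sinφ2-sinφ1·cosφ2·cosΔλ=0.45044396; θ=atan2(y, x)=-62.3805° <0 so +360° → 297.6195° ≈ 297.6°
Leg 3: φ1=0.5250579, φ2=1.0453004, Δφ=0.5202425, Δλ=-0.3570891 rad; a=sin²(Δφ/2)+cosφ1·cosφ2·sin²(Δλ/2)=0.0798415606; c=2·atan2(√a, √(1-a))=0.572928825; dist=6371·c=3650.130 ≈ 3650.1 km; running total=19946.3 km
Leg 3 bearing: y=sinΔλ·cosφ2=-0.17534823, x=cosφ1·sinφ2-sinφ1·cosφ2·cosΔλ=0.51295277; θ=atan2(y, x)=-18.8725° <0 so +360° → 341.1275° ≈ 341.1°
Leg 4: φ1=1.0453004, φ2=1.0688710, Δφ=0.0235707, Δλ=-2.8044230 rad; a=sin²(Δφ/2)+cosφ1·cosφ2·sin²(Δλ/2)=0.2346914896; c=2·atan2(√a, √(1-a))=1.011467975; dist=6371·c=6444.062 ≈ 6444.1 km; running total=26390.4 km
Leg 4 bearing: y=sinΔλ·cosφ2=-0.15916099, x=cosφ1·sinφ2-sinφ1·cosφ2·cosΔλ=0.83253430; θ=atan2(y, x)=-10.8230° <0 so +360° → 349.1770° ≈ 349.2°
Leg 5: φ1=1.0688710, φ2=-0.6045245, Δφ=-1.6733955, Δλ=1.5973201 rad; a=sin²(Δφ/2)+cosφ1·cosφ2·sin²(Δλ/2)=0.7543824812; c=2·atan2(√a, √(1-a))=2.104545928; dist=6371·c=13408.062 ≈ 13408.1 km; running total=39798.5 km
Leg 5 bearing: y=sinΔλ·cosφ2=0.82248308, x=cosφ1·sinφ2-sinφ1·cosφ2·cosΔλ=-0.25432224; θ=atan2(y, x)=107.1823° ≈ 107.2°
Leg 6: φ1=-0.6045245, φ2=0.3388295, Δφ=0.9433540, Δλ=-0.7114660 rad; a=sin²(Δφ/2)+cosφ1·cosφ2·sin²(Δλ/2)=0.3005877578; c=2·atan2(√a, √(1-a))=1.160561715; dist=6371·c=7393.939 ≈ 7393.9 km; running total=47192.4 km
Leg 6 bearing: y=sinΔλ·cosφ2=-0.61582125, x=cosφ1·sinφ2-sinφ1·cosφ2·cosΔλ=0.67948747; θ=atan2(y, x)=-42.1861° <0 so +360° → 317.8139° ≈ 317.8°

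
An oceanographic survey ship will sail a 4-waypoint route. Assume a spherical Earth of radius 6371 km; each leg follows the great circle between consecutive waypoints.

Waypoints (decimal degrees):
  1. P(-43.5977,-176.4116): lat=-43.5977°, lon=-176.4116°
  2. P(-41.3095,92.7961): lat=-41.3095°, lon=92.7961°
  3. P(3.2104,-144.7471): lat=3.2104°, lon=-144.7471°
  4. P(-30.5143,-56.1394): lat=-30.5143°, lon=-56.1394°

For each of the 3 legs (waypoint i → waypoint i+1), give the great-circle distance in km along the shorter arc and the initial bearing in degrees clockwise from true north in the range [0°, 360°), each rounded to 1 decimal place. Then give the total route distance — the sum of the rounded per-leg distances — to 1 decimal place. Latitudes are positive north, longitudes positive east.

Leg 1: dist=7050.2 km, bearing=237.1°
Leg 2: dist=12906.3 km, bearing=110.3°
Leg 3: dist=10055.6 km, bearing=120.5°
Total: 30012.1 km

Leg 1: φ1=-0.7609234, φ2=-0.7209868, Δφ=0.0399366, Δλ=4.6985607 rad; a=sin²(Δφ/2)+cosφ1·cosφ2·sin²(Δλ/2)=0.2761526875; c=2·atan2(√a, √(1-a))=1.106610838; dist=6371·c=7050.218 ≈ 7050.2 km; running total=7050.2 km
Leg 1 bearing: y=sinΔλ·cosφ2=-0.75108287, x=cosφ1·sinφ2-sinφ1·cosφ2·cosΔλ=-0.48522576; θ=atan2(y, x)=-122.8639° <0 so +360° → 237.1361° ≈ 237.1°
Leg 2: φ1=-0.7209868, φ2=0.0560321, Δφ=0.7770188, Δλ=-4.1459110 rad; a=sin²(Δφ/2)+cosφ1·cosφ2·sin²(Δλ/2)=0.7197267868; c=2·atan2(√a, √(1-a))=2.025786597; dist=6371·c=12906.286 ≈ 12906.3 km; running total=19956.5 km
Leg 2 bearing: y=sinΔλ·cosφ2=0.84247208, x=cosφ1·sinφ2-sinφ1·cosφ2·cosΔλ=-0.31164299; θ=atan2(y, x)=110.3002° ≈ 110.3°
Leg 3: φ1=0.0560321, φ2=-0.5325750, Δφ=-0.5886071, Δλ=1.5464961 rad; a=sin²(Δφ/2)+cosφ1·cosφ2·sin²(Δλ/2)=0.5037678960; c=2·atan2(√a, √(1-a))=1.578332190; dist=6371·c=10055.554 ≈ 10055.6 km; running total=30012.1 km
Leg 3 bearing: y=sinΔλ·cosφ2=0.86124811, x=cosφ1·sinφ2-sinφ1·cosφ2·cosΔλ=-0.50812882; θ=atan2(y, x)=120.5402° ≈ 120.5°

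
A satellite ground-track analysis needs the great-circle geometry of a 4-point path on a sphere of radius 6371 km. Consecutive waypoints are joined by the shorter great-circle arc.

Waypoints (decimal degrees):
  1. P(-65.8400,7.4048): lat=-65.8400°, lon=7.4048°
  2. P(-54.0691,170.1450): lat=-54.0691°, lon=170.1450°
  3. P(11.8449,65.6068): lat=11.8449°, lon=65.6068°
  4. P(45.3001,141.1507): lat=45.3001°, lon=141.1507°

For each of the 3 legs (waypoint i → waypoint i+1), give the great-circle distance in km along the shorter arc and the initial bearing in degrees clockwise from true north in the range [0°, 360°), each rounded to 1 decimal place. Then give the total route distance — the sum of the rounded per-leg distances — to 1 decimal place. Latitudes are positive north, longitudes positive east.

Leg 1: φ1=-1.1491248, φ2=-0.9436838, Δφ=0.2054410, Δλ=2.8403523 rad; a=sin²(Δφ/2)+cosφ1·cosφ2·sin²(Δλ/2)=0.2452797041; c=2·atan2(√a, √(1-a))=1.036261754; dist=6371·c=6602.024 ≈ 6602.0 km; running total=6602.0 km
Leg 1 bearing: y=sinΔλ·cosφ2=0.17410916, x=cosφ1·sinφ2-sinφ1·cosφ2·cosΔλ=-0.84270771; θ=atan2(y, x)=168.3266° ≈ 168.3°
Leg 2: φ1=-0.9436838, φ2=0.2067325, Δφ=1.1504163, Δλ=-1.8245358 rad; a=sin²(Δφ/2)+cosφ1·cosφ2·sin²(Δλ/2)=0.6551870761; c=2·atan2(√a, √(1-a))=1.886382924; dist=6371·c=12018.146 ≈ 12018.1 km; running total=18620.1 km
Leg 2 bearing: y=sinΔλ·cosφ2=-0.94736912, x=cosφ1·sinφ2-sinφ1·cosφ2·cosΔλ=-0.07848330; θ=atan2(y, x)=-94.7358° <0 so +360° → 265.2642° ≈ 265.3°
Leg 3: φ1=0.2067325, φ2=0.7906359, Δφ=0.5839034, Δλ=1.3184898 rad; a=sin²(Δφ/2)+cosφ1·cosφ2·sin²(Δλ/2)=0.3411219867; c=2·atan2(√a, √(1-a))=1.247434411; dist=6371·c=7947.405 ≈ 7947.4 km; running total=26567.5 km
Leg 3 bearing: y=sinΔλ·cosφ2=0.68112346, x=cosφ1·sinφ2-sinφ1·cosφ2·cosΔλ=0.65962257; θ=atan2(y, x)=45.9187° ≈ 45.9°

Leg 1: dist=6602.0 km, bearing=168.3°
Leg 2: dist=12018.1 km, bearing=265.3°
Leg 3: dist=7947.4 km, bearing=45.9°
Total: 26567.5 km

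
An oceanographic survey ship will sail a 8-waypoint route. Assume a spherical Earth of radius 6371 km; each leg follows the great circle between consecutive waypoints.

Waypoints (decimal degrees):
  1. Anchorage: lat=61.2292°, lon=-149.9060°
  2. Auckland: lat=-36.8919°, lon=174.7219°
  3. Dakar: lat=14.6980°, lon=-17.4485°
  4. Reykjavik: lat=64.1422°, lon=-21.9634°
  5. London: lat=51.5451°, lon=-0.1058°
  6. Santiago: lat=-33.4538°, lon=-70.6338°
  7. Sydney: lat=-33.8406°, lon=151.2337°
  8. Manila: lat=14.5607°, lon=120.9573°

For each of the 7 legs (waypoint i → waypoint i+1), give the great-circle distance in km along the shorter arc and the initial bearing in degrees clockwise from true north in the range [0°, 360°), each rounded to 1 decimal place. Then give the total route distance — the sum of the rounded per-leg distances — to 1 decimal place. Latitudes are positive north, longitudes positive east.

Leg 1: dist=11370.6 km, bearing=208.3°
Leg 2: dist=17268.8 km, bearing=150.8°
Leg 3: dist=5508.9 km, bearing=357.4°
Leg 4: dist=1887.6 km, bearing=127.5°
Leg 5: dist=11674.9 km, bearing=234.5°
Leg 6: dist=11349.4 km, bearing=214.5°
Leg 7: dist=6264.8 km, bearing=324.1°
Total: 65325.0 km

Leg 1: φ1=1.0686511, φ2=-0.6438851, Δφ=-1.7125363, Δλ=5.6658257 rad; a=sin²(Δφ/2)+cosφ1·cosφ2·sin²(Δλ/2)=0.6061604960; c=2·atan2(√a, √(1-a))=1.784745822; dist=6371·c=11370.616 ≈ 11370.6 km; running total=11370.6 km
Leg 1 bearing: y=sinΔλ·cosφ2=-0.46297393, x=cosφ1·sinφ2-sinφ1·cosφ2·cosΔλ=-0.86056664; θ=atan2(y, x)=-151.7203° <0 so +360° → 208.2797° ≈ 208.3°
Leg 2: φ1=-0.6438851, φ2=0.2565285, Δφ=0.9004136, Δλ=-3.3540062 rad; a=sin²(Δφ/2)+cosφ1·cosφ2·sin²(Δλ/2)=0.9542620676; c=2·atan2(√a, √(1-a))=2.710534518; dist=6371·c=17268.815 ≈ 17268.8 km; running total=28639.4 km
Leg 2 bearing: y=sinΔλ·cosφ2=0.20392108, x=cosφ1·sinφ2-sinφ1·cosφ2·cosΔλ=-0.36469177; θ=atan2(y, x)=150.7878° ≈ 150.8°
Leg 3: φ1=0.2565285, φ2=1.1194926, Δφ=0.8629641, Δλ=-0.0787999 rad; a=sin²(Δφ/2)+cosφ1·cosφ2·sin²(Δλ/2)=0.1755604014; c=2·atan2(√a, √(1-a))=0.864685830; dist=6371·c=5508.913 ≈ 5508.9 km; running total=34148.3 km
Leg 3 bearing: y=sinΔλ·cosφ2=-0.03433215, x=cosφ1·sinφ2-sinφ1·cosφ2·cosΔλ=0.76011650; θ=atan2(y, x)=-2.5861° <0 so +360° → 357.4139° ≈ 357.4°
Leg 4: φ1=1.1194926, φ2=0.8996317, Δφ=-0.2198609, Δλ=0.3814871 rad; a=sin²(Δφ/2)+cosφ1·cosφ2·sin²(Δλ/2)=0.0217853397; c=2·atan2(√a, √(1-a))=0.296279627; dist=6371·c=1887.598 ≈ 1887.6 km; running total=36035.9 km
Leg 4 bearing: y=sinΔλ·cosφ2=0.23153344, x=cosφ1·sinφ2-sinφ1·cosφ2·cosΔλ=-0.17786292; θ=atan2(y, x)=127.5313° ≈ 127.5°
Leg 5: φ1=0.8996317, φ2=-0.5838790, Δφ=-1.4835107, Δλ=-1.2309458 rad; a=sin²(Δφ/2)+cosφ1·cosφ2·sin²(Δλ/2)=0.6293655326; c=2·atan2(√a, √(1-a))=1.832504632; dist=6371·c=11674.887 ≈ 11674.9 km; running total=47710.8 km
Leg 5 bearing: y=sinΔλ·cosφ2=-0.78661065, x=cosφ1·sinφ2-sinφ1·cosφ2·cosΔλ=-0.56062636; θ=atan2(y, x)=-125.4779° <0 so +360° → 234.5221° ≈ 234.5°
Leg 6: φ1=-0.5838790, φ2=-0.5906299, Δφ=-0.0067509, Δλ=3.8723184 rad; a=sin²(Δφ/2)+cosφ1·cosφ2·sin²(Δλ/2)=0.6045349695; c=2·atan2(√a, √(1-a))=1.781420110; dist=6371·c=11349.428 ≈ 11349.4 km; running total=59060.2 km
Leg 6 bearing: y=sinΔλ·cosφ2=-0.55434433, x=cosφ1·sinφ2-sinφ1·cosφ2·cosΔλ=-0.80560048; θ=atan2(y, x)=-145.4676° <0 so +360° → 214.5324° ≈ 214.5°
Leg 7: φ1=-0.5906299, φ2=0.2541322, Δφ=0.8447620, Δλ=-0.5284229 rad; a=sin²(Δφ/2)+cosφ1·cosφ2·sin²(Δλ/2)=0.2228709239; c=2·atan2(√a, √(1-a))=0.983324900; dist=6371·c=6264.763 ≈ 6264.8 km; running total=65325.0 km
Leg 7 bearing: y=sinΔλ·cosφ2=-0.48797888, x=cosφ1·sinφ2-sinφ1·cosφ2·cosΔλ=0.67429557; θ=atan2(y, x)=-35.8928° <0 so +360° → 324.1072° ≈ 324.1°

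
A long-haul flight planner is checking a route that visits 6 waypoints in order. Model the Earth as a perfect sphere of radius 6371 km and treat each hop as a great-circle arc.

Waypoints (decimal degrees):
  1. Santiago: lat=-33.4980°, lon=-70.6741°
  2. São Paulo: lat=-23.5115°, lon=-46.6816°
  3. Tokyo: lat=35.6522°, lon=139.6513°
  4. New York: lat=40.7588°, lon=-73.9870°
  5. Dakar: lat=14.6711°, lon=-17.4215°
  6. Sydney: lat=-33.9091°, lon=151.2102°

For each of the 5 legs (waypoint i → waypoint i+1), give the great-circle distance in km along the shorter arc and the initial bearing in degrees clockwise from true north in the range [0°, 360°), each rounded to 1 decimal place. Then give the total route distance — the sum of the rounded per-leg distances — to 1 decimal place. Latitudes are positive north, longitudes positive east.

Leg 1: φ1=-0.5846504, φ2=-0.4103531, Δφ=0.1742973, Δλ=0.4187481 rad; a=sin²(Δφ/2)+cosφ1·cosφ2·sin²(Δλ/2)=0.0406101100; c=2·atan2(√a, √(1-a))=0.405818006; dist=6371·c=2585.467 ≈ 2585.5 km; running total=2585.5 km
Leg 1 bearing: y=sinΔλ·cosφ2=0.37285972, x=cosφ1·sinφ2-sinφ1·cosφ2·cosΔλ=0.12968942; θ=atan2(y, x)=70.8211° ≈ 70.8°
Leg 2: φ1=-0.4103531, φ2=0.6222483, Δφ=1.0326014, Δλ=3.2521226 rad; a=sin²(Δφ/2)+cosφ1·cosφ2·sin²(Δλ/2)=0.9865436300; c=2·atan2(√a, √(1-a))=2.909065967; dist=6371·c=18533.659 ≈ 18533.7 km; running total=21119.2 km
Leg 2 bearing: y=sinΔλ·cosφ2=-0.08963057, x=cosφ1·sinφ2-sinφ1·cosφ2·cosΔλ=0.21229118; θ=atan2(y, x)=-22.8898° <0 so +360° → 337.1102° ≈ 337.1°
Leg 3: φ1=0.6222483, φ2=0.7113753, Δφ=0.0891270, Δλ=-3.7286917 rad; a=sin²(Δφ/2)+cosφ1·cosφ2·sin²(Δλ/2)=0.5659459368; c=2·atan2(√a, √(1-a))=1.703073612; dist=6371·c=10850.282 ≈ 10850.3 km; running total=31969.5 km
Leg 3 bearing: y=sinΔλ·cosφ2=0.41959622, x=cosφ1·sinφ2-sinφ1·cosφ2·cosΔλ=0.89807770; θ=atan2(y, x)=25.0427° ≈ 25.0°
Leg 4: φ1=0.7113753, φ2=0.2560590, Δφ=-0.4553163, Δλ=0.9872542 rad; a=sin²(Δφ/2)+cosφ1·cosφ2·sin²(Δλ/2)=0.2154515348; c=2·atan2(√a, √(1-a))=0.965389153; dist=6371·c=6150.494 ≈ 6150.5 km; running total=38120.0 km
Leg 4 bearing: y=sinΔλ·cosφ2=0.80730737, x=cosφ1·sinφ2-sinφ1·cosφ2·cosΔλ=-0.15615217; θ=atan2(y, x)=100.9472° ≈ 100.9°
Leg 5: φ1=0.2560590, φ2=-0.5918254, Δφ=-0.8478844, Δλ=2.9431784 rad; a=sin²(Δφ/2)+cosφ1·cosφ2·sin²(Δλ/2)=0.9642030772; c=2·atan2(√a, √(1-a))=2.760896396; dist=6371·c=17589.671 ≈ 17589.7 km; running total=55709.7 km
Leg 5 bearing: y=sinΔλ·cosφ2=0.16359037, x=cosφ1·sinφ2-sinφ1·cosφ2·cosΔλ=-0.33361685; θ=atan2(y, x)=153.8788° ≈ 153.9°

Leg 1: dist=2585.5 km, bearing=70.8°
Leg 2: dist=18533.7 km, bearing=337.1°
Leg 3: dist=10850.3 km, bearing=25.0°
Leg 4: dist=6150.5 km, bearing=100.9°
Leg 5: dist=17589.7 km, bearing=153.9°
Total: 55709.7 km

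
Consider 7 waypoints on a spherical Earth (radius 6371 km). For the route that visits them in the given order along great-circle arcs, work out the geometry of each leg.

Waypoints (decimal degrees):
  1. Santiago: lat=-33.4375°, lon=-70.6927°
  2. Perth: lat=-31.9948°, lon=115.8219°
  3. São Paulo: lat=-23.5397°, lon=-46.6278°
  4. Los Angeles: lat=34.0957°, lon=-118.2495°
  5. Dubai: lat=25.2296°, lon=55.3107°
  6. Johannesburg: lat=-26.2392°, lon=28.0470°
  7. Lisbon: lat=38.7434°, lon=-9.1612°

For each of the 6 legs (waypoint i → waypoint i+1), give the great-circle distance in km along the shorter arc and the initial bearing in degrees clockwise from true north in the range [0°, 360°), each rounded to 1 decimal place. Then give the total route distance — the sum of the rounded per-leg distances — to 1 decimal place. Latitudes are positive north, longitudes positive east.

Leg 1: φ1=-0.5835945, φ2=-0.5584146, Δφ=0.0251799, Δλ=3.2552939 rad; a=sin²(Δφ/2)+cosφ1·cosφ2·sin²(Δλ/2)=0.7055991760; c=2·atan2(√a, √(1-a))=1.994564637; dist=6371·c=12707.371 ≈ 12707.4 km; running total=12707.4 km
Leg 1 bearing: y=sinΔλ·cosφ2=-0.09622193, x=cosφ1·sinφ2-sinφ1·cosφ2·cosΔλ=-0.90645312; θ=atan2(y, x)=-173.9406° <0 so +360° → 186.0594° ≈ 186.1°
Leg 2: φ1=-0.5584146, φ2=-0.4108453, Δφ=0.1475693, Δλ=-2.8352821 rad; a=sin²(Δφ/2)+cosφ1·cosφ2·sin²(Δλ/2)=0.7648591633; c=2·atan2(√a, √(1-a))=2.129064764; dist=6371·c=13564.272 ≈ 13564.3 km; running total=26271.7 km
Leg 2 bearing: y=sinΔλ·cosφ2=-0.27644962, x=cosφ1·sinφ2-sinφ1·cosφ2·cosΔλ=-0.80185666; θ=atan2(y, x)=-160.9778° <0 so +360° → 199.0222° ≈ 199.0°
Leg 3: φ1=-0.4108453, φ2=0.5950822, Δφ=1.0059275, Δλ=-1.2500345 rad; a=sin²(Δφ/2)+cosφ1·cosφ2·sin²(Δλ/2)=0.4922603465; c=2·atan2(√a, √(1-a))=1.555316402; dist=6371·c=9908.921 ≈ 9908.9 km; running total=36180.6 km
Leg 3 bearing: y=sinΔλ·cosφ2=-0.78586545, x=cosφ1·sinφ2-sinφ1·cosφ2·cosΔλ=0.61820376; θ=atan2(y, x)=-51.8095° <0 so +360° → 308.1905° ≈ 308.2°
Leg 4: φ1=0.5950822, φ2=0.4403396, Δφ=-0.1547426, Δλ=3.0291969 rad; a=sin²(Δφ/2)+cosφ1·cosφ2·sin²(Δλ/2)=0.7527182522; c=2·atan2(√a, √(1-a))=2.100684096; dist=6371·c=13383.458 ≈ 13383.5 km; running total=49564.1 km
Leg 4 bearing: y=sinΔλ·cosφ2=0.10146001, x=cosφ1·sinφ2-sinφ1·cosφ2·cosΔλ=0.85687794; θ=atan2(y, x)=6.7528° ≈ 6.8°
Leg 5: φ1=0.4403396, φ2=-0.4579604, Δφ=-0.8983000, Δλ=-0.4758413 rad; a=sin²(Δφ/2)+cosφ1·cosφ2·sin²(Δλ/2)=0.2335994153; c=2·atan2(√a, √(1-a))=1.008889064; dist=6371·c=6427.632 ≈ 6427.6 km; running total=55991.7 km
Leg 5 bearing: y=sinΔλ·cosφ2=-0.41088346, x=cosφ1·sinφ2-sinφ1·cosφ2·cosΔλ=-0.73979571; θ=atan2(y, x)=-150.9522° <0 so +360° → 209.0478° ≈ 209.0°
Leg 6: φ1=-0.4579604, φ2=0.6761999, Δφ=1.1341603, Δλ=-0.6494056 rad; a=sin²(Δφ/2)+cosφ1·cosφ2·sin²(Δλ/2)=0.3597560243; c=2·atan2(√a, √(1-a))=1.286493897; dist=6371·c=8196.253 ≈ 8196.3 km; running total=64188.0 km
Leg 6 bearing: y=sinΔλ·cosφ2=-0.47164997, x=cosφ1·sinφ2-sinφ1·cosφ2·cosΔλ=0.83598614; θ=atan2(y, x)=-29.4310° <0 so +360° → 330.5690° ≈ 330.6°

Leg 1: dist=12707.4 km, bearing=186.1°
Leg 2: dist=13564.3 km, bearing=199.0°
Leg 3: dist=9908.9 km, bearing=308.2°
Leg 4: dist=13383.5 km, bearing=6.8°
Leg 5: dist=6427.6 km, bearing=209.0°
Leg 6: dist=8196.3 km, bearing=330.6°
Total: 64188.0 km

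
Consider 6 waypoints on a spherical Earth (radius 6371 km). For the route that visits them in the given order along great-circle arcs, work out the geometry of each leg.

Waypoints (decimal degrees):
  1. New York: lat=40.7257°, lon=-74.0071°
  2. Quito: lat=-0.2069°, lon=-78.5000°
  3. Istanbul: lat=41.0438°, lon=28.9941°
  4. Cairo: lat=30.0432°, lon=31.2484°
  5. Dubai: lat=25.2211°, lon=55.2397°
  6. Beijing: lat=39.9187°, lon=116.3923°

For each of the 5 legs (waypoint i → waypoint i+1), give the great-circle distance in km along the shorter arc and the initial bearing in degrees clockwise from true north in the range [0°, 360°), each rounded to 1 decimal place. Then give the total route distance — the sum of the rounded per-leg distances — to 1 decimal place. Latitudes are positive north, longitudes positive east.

Leg 1: dist=4574.1 km, bearing=186.8°
Leg 2: dist=11480.2 km, bearing=47.6°
Leg 3: dist=1240.0 km, bearing=169.9°
Leg 4: dist=2418.6 km, bearing=97.0°
Leg 5: dist=5842.2 km, bearing=57.8°
Total: 25555.1 km

Leg 1: φ1=0.7107976, φ2=-0.0036111, Δφ=-0.7144086, Δλ=-0.0784159 rad; a=sin²(Δφ/2)+cosφ1·cosφ2·sin²(Δλ/2)=0.1234239908; c=2·atan2(√a, √(1-a))=0.717955881; dist=6371·c=4574.097 ≈ 4574.1 km; running total=4574.1 km
Leg 1 bearing: y=sinΔλ·cosφ2=-0.07833505, x=cosφ1·sinφ2-sinφ1·cosφ2·cosΔλ=-0.65316587; θ=atan2(y, x)=-173.1611° <0 so +360° → 186.8389° ≈ 186.8°
Leg 2: φ1=-0.0036111, φ2=0.7163494, Δφ=0.7199605, Δλ=1.8761260 rad; a=sin²(Δφ/2)+cosφ1·cosφ2·sin²(Δλ/2)=0.6145451418; c=2·atan2(√a, √(1-a))=1.801939336; dist=6371·c=11480.156 ≈ 11480.2 km; running total=16054.3 km
Leg 2 bearing: y=sinΔλ·cosφ2=0.71932414, x=cosφ1·sinφ2-sinφ1·cosφ2·cosΔλ=0.65581279; θ=atan2(y, x)=47.6444° ≈ 47.6°
Leg 3: φ1=0.7163494, φ2=0.5243528, Δφ=-0.1919967, Δλ=0.0393450 rad; a=sin²(Δφ/2)+cosφ1·cosφ2·sin²(Δλ/2)=0.0094400430; c=2·atan2(√a, √(1-a))=0.194626805; dist=6371·c=1239.967 ≈ 1240.0 km; running total=17294.3 km
Leg 3 bearing: y=sinΔλ·cosφ2=0.03405010, x=cosφ1·sinφ2-sinφ1·cosφ2·cosΔλ=-0.19037937; θ=atan2(y, x)=169.8596° ≈ 169.9°
Leg 4: φ1=0.5243528, φ2=0.4401912, Δφ=-0.0841615, Δλ=0.4187272 rad; a=sin²(Δφ/2)+cosφ1·cosφ2·sin²(Δλ/2)=0.0355979705; c=2·atan2(√a, √(1-a))=0.379623938; dist=6371·c=2418.584 ≈ 2418.6 km; running total=19712.9 km
Leg 4 bearing: y=sinΔλ·cosφ2=0.36783702, x=cosφ1·sinφ2-sinφ1·cosφ2·cosΔλ=-0.04493269; θ=atan2(y, x)=96.9644° ≈ 97.0°
Leg 5: φ1=0.4401912, φ2=0.6967127, Δφ=0.2565215, Δλ=1.0673142 rad; a=sin²(Δφ/2)+cosφ1·cosφ2·sin²(Δλ/2)=0.1958999006; c=2·atan2(√a, √(1-a))=0.917005081; dist=6371·c=5842.239 ≈ 5842.2 km; running total=25555.1 km
Leg 5 bearing: y=sinΔλ·cosφ2=0.67178255, x=cosφ1·sinφ2-sinφ1·cosφ2·cosΔλ=0.42284834; θ=atan2(y, x)=57.8120° ≈ 57.8°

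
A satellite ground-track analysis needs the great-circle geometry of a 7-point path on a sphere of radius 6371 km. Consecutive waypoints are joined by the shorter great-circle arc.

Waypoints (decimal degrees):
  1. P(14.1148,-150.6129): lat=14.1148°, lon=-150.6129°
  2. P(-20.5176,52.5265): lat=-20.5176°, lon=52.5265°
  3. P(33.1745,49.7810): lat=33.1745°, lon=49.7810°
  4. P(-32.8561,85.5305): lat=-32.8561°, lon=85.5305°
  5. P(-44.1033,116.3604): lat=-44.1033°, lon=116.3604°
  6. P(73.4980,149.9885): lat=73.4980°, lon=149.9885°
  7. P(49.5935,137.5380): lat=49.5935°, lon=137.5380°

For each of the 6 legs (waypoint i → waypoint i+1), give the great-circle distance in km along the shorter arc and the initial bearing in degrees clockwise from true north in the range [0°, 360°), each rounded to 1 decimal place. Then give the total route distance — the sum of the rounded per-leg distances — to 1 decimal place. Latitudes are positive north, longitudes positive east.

Leg 1: φ1=0.2463497, φ2=-0.3580997, Δφ=-0.6044494, Δλ=3.5454514 rad; a=sin²(Δφ/2)+cosφ1·cosφ2·sin²(Δλ/2)=0.9603459929; c=2·atan2(√a, √(1-a))=2.740646125; dist=6371·c=17460.656 ≈ 17460.7 km; running total=17460.7 km
Leg 1 bearing: y=sinΔλ·cosφ2=-0.36804136, x=cosφ1·sinφ2-sinφ1·cosφ2·cosΔλ=-0.12989160; θ=atan2(y, x)=-109.4393° <0 so +360° → 250.5607° ≈ 250.6°
Leg 2: φ1=-0.3580997, φ2=0.5790043, Δφ=0.9371039, Δλ=-0.0479180 rad; a=sin²(Δφ/2)+cosφ1·cosφ2·sin²(Δλ/2)=0.2043877584; c=2·atan2(√a, √(1-a))=0.938220074; dist=6371·c=5977.400 ≈ 5977.4 km; running total=23438.1 km
Leg 2 bearing: y=sinΔλ·cosφ2=-0.04009241, x=cosφ1·sinφ2-sinφ1·cosφ2·cosΔλ=0.80550991; θ=atan2(y, x)=-2.8494° <0 so +360° → 357.1506° ≈ 357.2°
Leg 3: φ1=0.5790043, φ2=-0.5734471, Δφ=-1.1524514, Δλ=0.6239465 rad; a=sin²(Δφ/2)+cosφ1·cosφ2·sin²(Δλ/2)=0.3631165967; c=2·atan2(√a, √(1-a))=1.293489036; dist=6371·c=8240.819 ≈ 8240.8 km; running total=31678.9 km
Leg 3 bearing: y=sinΔλ·cosφ2=0.49078468, x=cosφ1·sinφ2-sinφ1·cosφ2·cosΔλ=-0.82715303; θ=atan2(y, x)=149.3176° ≈ 149.3°
Leg 4: φ1=-0.5734471, φ2=-0.7697478, Δφ=-0.1963007, Δλ=0.5380833 rad; a=sin²(Δφ/2)+cosφ1·cosφ2·sin²(Δλ/2)=0.0522221954; c=2·atan2(√a, √(1-a))=0.461117988; dist=6371·c=2937.783 ≈ 2937.8 km; running total=34616.7 km
Leg 4 bearing: y=sinΔλ·cosφ2=0.36801276, x=cosφ1·sinφ2-sinφ1·cosφ2·cosΔλ=-0.25009351; θ=atan2(y, x)=124.1992° ≈ 124.2°
Leg 5: φ1=-0.7697478, φ2=1.2827821, Δφ=2.0525299, Δλ=0.5869211 rad; a=sin²(Δφ/2)+cosφ1·cosφ2·sin²(Δλ/2)=0.7487254164; c=2·atan2(√a, √(1-a))=2.091454070; dist=6371·c=13324.654 ≈ 13324.7 km; running total=47941.4 km
Leg 5 bearing: y=sinΔλ·cosφ2=0.15730623, x=cosφ1·sinφ2-sinφ1·cosφ2·cosΔλ=0.85311044; θ=atan2(y, x)=10.4475° ≈ 10.4°
Leg 6: φ1=1.2827821, φ2=0.8655699, Δφ=-0.4172122, Δλ=-0.2173022 rad; a=sin²(Δφ/2)+cosφ1·cosφ2·sin²(Δλ/2)=0.0450539687; c=2·atan2(√a, √(1-a))=0.427772526; dist=6371·c=2725.339 ≈ 2725.3 km; running total=50666.7 km
Leg 6 bearing: y=sinΔλ·cosφ2=-0.13975073, x=cosφ1·sinφ2-sinφ1·cosφ2·cosΔλ=-0.39059719; θ=atan2(y, x)=-160.3134° <0 so +360° → 199.6866° ≈ 199.7°

Leg 1: dist=17460.7 km, bearing=250.6°
Leg 2: dist=5977.4 km, bearing=357.2°
Leg 3: dist=8240.8 km, bearing=149.3°
Leg 4: dist=2937.8 km, bearing=124.2°
Leg 5: dist=13324.7 km, bearing=10.4°
Leg 6: dist=2725.3 km, bearing=199.7°
Total: 50666.7 km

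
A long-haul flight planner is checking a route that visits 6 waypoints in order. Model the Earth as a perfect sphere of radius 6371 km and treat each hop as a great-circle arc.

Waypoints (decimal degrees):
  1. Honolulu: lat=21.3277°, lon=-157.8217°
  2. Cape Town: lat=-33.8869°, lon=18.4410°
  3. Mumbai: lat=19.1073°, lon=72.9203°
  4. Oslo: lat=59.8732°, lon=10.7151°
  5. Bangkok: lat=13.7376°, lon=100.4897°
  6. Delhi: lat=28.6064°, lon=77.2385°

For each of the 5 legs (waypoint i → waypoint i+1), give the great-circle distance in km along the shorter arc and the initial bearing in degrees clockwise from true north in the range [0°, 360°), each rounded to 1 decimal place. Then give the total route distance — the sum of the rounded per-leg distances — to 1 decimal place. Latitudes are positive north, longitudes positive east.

Leg 1: φ1=0.3722386, φ2=-0.5914380, Δφ=-0.9636766, Δλ=3.0763645 rad; a=sin²(Δφ/2)+cosφ1·cosφ2·sin²(Δλ/2)=0.9872136877; c=2·atan2(√a, √(1-a))=2.914954761; dist=6371·c=18571.177 ≈ 18571.2 km; running total=18571.2 km
Leg 1 bearing: y=sinΔλ·cosφ2=0.05411013, x=cosφ1·sinφ2-sinφ1·cosφ2·cosΔλ=-0.21809031; θ=atan2(y, x)=166.0658° ≈ 166.1°
Leg 2: φ1=-0.5914380, φ2=0.3334853, Δφ=0.9249233, Δλ=0.9508432 rad; a=sin²(Δφ/2)+cosφ1·cosφ2·sin²(Δλ/2)=0.3633860892; c=2·atan2(√a, √(1-a))=1.294049386; dist=6371·c=8244.389 ≈ 8244.4 km; running total=26815.6 km
Leg 2 bearing: y=sinΔλ·cosφ2=0.76906534, x=cosφ1·sinφ2-sinφ1·cosφ2·cosΔλ=0.57782789; θ=atan2(y, x)=53.0811° ≈ 53.1°
Leg 3: φ1=0.3334853, φ2=1.0449845, Δφ=0.7114992, Δλ=-1.0856856 rad; a=sin²(Δφ/2)+cosφ1·cosφ2·sin²(Δλ/2)=0.2478637869; c=2·atan2(√a, √(1-a))=1.042257112; dist=6371·c=6640.220 ≈ 6640.2 km; running total=33455.8 km
Leg 3 bearing: y=sinΔλ·cosφ2=-0.44400602, x=cosφ1·sinφ2-sinφ1·cosφ2·cosΔλ=0.74065375; θ=atan2(y, x)=-30.9418° <0 so +360° → 329.0582° ≈ 329.1°
Leg 4: φ1=1.0449845, φ2=0.2397664, Δφ=-0.8052181, Δλ=1.5668624 rad; a=sin²(Δφ/2)+cosφ1·cosφ2·sin²(Δλ/2)=0.3963426431; c=2·atan2(√a, √(1-a))=1.361967091; dist=6371·c=8677.092 ≈ 8677.1 km; running total=42132.9 km
Leg 4 bearing: y=sinΔλ·cosφ2=0.97138597, x=cosφ1·sinφ2-sinφ1·cosφ2·cosΔλ=0.11588747; θ=atan2(y, x)=83.1967° ≈ 83.2°
Leg 5: φ1=0.2397664, φ2=0.4992759, Δφ=0.2595095, Δλ=-0.4058100 rad; a=sin²(Δφ/2)+cosφ1·cosφ2·sin²(Δλ/2)=0.0513735845; c=2·atan2(√a, √(1-a))=0.457288809; dist=6371·c=2913.387 ≈ 2913.4 km; running total=45046.3 km
Leg 5 bearing: y=sinΔλ·cosφ2=-0.34657417, x=cosφ1·sinφ2-sinφ1·cosφ2·cosΔλ=0.27353921; θ=atan2(y, x)=-51.7172° <0 so +360° → 308.2828° ≈ 308.3°

Leg 1: dist=18571.2 km, bearing=166.1°
Leg 2: dist=8244.4 km, bearing=53.1°
Leg 3: dist=6640.2 km, bearing=329.1°
Leg 4: dist=8677.1 km, bearing=83.2°
Leg 5: dist=2913.4 km, bearing=308.3°
Total: 45046.3 km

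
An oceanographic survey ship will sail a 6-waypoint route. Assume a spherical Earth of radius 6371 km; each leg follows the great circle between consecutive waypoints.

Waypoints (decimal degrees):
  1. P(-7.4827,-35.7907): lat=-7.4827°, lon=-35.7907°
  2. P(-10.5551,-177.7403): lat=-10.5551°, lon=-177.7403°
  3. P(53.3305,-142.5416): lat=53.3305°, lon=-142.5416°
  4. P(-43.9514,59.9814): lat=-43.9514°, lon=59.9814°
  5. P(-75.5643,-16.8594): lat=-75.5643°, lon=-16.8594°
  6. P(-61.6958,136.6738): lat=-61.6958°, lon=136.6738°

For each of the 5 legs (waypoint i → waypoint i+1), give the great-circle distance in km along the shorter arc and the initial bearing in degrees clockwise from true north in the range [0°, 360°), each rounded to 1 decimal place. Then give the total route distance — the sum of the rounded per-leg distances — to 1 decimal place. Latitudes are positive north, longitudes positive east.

Leg 1: φ1=-0.1305978, φ2=-0.1842212, Δφ=-0.0536235, Δλ=-2.4774879 rad; a=sin²(Δφ/2)+cosφ1·cosφ2·sin²(Δλ/2)=0.8718483817; c=2·atan2(√a, √(1-a))=2.409379604; dist=6371·c=15350.157 ≈ 15350.2 km; running total=15350.2 km
Leg 1 bearing: y=sinΔλ·cosφ2=-0.60592520, x=cosφ1·sinφ2-sinφ1·cosφ2·cosΔλ=-0.28243544; θ=atan2(y, x)=-114.9913° <0 so +360° → 245.0087° ≈ 245.0°
Leg 2: φ1=-0.1842212, φ2=0.9307928, Δφ=1.1150141, Δλ=0.6143332 rad; a=sin²(Δφ/2)+cosφ1·cosφ2·sin²(Δλ/2)=0.3335902254; c=2·atan2(√a, √(1-a))=1.231504315; dist=6371·c=7845.914 ≈ 7845.9 km; running total=23196.1 km
Leg 2 bearing: y=sinΔλ·cosφ2=0.34423330, x=cosφ1·sinφ2-sinφ1·cosφ2·cosΔλ=0.87791491; θ=atan2(y, x)=21.4103° ≈ 21.4°
Leg 3: φ1=0.9307928, φ2=-0.7670966, Δφ=-1.6978895, Δλ=3.5346932 rad; a=sin²(Δφ/2)+cosφ1·cosφ2·sin²(Δλ/2)=0.9769191722; c=2·atan2(√a, √(1-a))=2.836563989; dist=6371·c=18071.749 ≈ 18071.7 km; running total=41267.8 km
Leg 3 bearing: y=sinΔλ·cosφ2=-0.27577179, x=cosφ1·sinφ2-sinφ1·cosφ2·cosΔλ=0.11892154; θ=atan2(y, x)=-66.6728° <0 so +360° → 293.3272° ≈ 293.3°
Leg 4: φ1=-0.7670966, φ2=-1.3188458, Δφ=-0.5517492, Δλ=-1.3411250 rad; a=sin²(Δφ/2)+cosφ1·cosφ2·sin²(Δλ/2)=0.1435030153; c=2·atan2(√a, √(1-a))=0.777037373; dist=6371·c=4950.505 ≈ 4950.5 km; running total=46218.3 km
Leg 4 bearing: y=sinΔλ·cosφ2=-0.24274722, x=cosφ1·sinφ2-sinφ1·cosφ2·cosΔλ=-0.65780954; θ=atan2(y, x)=-159.7448° <0 so +360° → 200.2552° ≈ 200.3°
Leg 5: φ1=-1.3188458, φ2=-1.0767948, Δφ=0.2420510, Δλ=2.6796599 rad; a=sin²(Δφ/2)+cosφ1·cosφ2·sin²(Δλ/2)=0.1265846504; c=2·atan2(√a, √(1-a))=0.727512852; dist=6371·c=4634.984 ≈ 4635.0 km; running total=50853.3 km
Leg 5 bearing: y=sinΔλ·cosφ2=0.21132000, x=cosφ1·sinφ2-sinφ1·cosφ2·cosΔλ=-0.63054561; θ=atan2(y, x)=161.4720° ≈ 161.5°

Leg 1: dist=15350.2 km, bearing=245.0°
Leg 2: dist=7845.9 km, bearing=21.4°
Leg 3: dist=18071.7 km, bearing=293.3°
Leg 4: dist=4950.5 km, bearing=200.3°
Leg 5: dist=4635.0 km, bearing=161.5°
Total: 50853.3 km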